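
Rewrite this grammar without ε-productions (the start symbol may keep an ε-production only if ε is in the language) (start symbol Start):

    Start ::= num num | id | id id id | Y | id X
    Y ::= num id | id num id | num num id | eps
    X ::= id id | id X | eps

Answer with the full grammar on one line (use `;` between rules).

Start ::= num num | id | id id id | Y | id X | ε; Y ::= num id | id num id | num num id; X ::= id id | id X | id

Nullable nonterminals: {Start, X, Y}.
ε ∈ L(G) since Start is nullable, so keep Start → ε.
For each production, add variants omitting each subset of nullable occurrences: X → id X gives id X | id.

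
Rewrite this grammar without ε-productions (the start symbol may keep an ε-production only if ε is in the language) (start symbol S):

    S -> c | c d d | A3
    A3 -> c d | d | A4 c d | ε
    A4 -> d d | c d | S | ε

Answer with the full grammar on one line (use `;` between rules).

S -> c | c d d | A3 | ε; A3 -> c d | d | A4 c d; A4 -> d d | c d | S

The nullable symbols are {A3, A4, S}.
ε ∈ L(G) since S is nullable, so keep S → ε.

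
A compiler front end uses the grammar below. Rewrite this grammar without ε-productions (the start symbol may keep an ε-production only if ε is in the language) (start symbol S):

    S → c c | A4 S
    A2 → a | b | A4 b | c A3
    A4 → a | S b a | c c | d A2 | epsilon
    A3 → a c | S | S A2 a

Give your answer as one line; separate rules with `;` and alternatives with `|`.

The nullable symbols are {A4}.
ε ∉ L(G), so no ε-production is kept.

S → c c | A4 S; A2 → a | b | A4 b | c A3; A4 → a | S b a | c c | d A2; A3 → a c | S | S A2 a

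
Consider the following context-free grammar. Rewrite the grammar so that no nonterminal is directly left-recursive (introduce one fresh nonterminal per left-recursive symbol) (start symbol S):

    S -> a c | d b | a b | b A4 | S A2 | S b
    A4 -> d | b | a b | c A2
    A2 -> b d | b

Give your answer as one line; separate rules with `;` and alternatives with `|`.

Directly left-recursive nonterminal: S.
For S: α = {A2, b}, β = {a c, d b, a b, b A4}. Rewrite as S → β S' and S' → α S' | ε.

S -> a c S' | d b S' | a b S' | b A4 S'; A4 -> d | b | a b | c A2; A2 -> b d | b; S' -> A2 S' | b S' | eps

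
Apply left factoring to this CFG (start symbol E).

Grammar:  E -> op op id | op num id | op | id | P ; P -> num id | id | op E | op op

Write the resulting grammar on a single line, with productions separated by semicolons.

E has alternatives sharing prefix 'op': factor to E → op E' with E' → op id | num id | ε.
P has alternatives sharing prefix 'op': factor to P → op P' with P' → E | op.

E -> id | P | op E'; P -> num id | id | op P'; E' -> op id | num id | ε; P' -> E | op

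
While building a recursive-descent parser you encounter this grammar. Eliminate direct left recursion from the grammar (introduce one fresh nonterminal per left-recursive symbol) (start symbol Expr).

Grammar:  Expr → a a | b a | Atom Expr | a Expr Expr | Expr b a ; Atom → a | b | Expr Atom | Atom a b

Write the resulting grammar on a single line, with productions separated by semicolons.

Directly left-recursive nonterminals: Expr, Atom.
For Expr: α = {b a}, β = {a a, b a, Atom Expr, a Expr Expr}. Rewrite as Expr → β Expr1 and Expr1 → α Expr1 | ε.
For Atom: α = {a b}, β = {a, b, Expr Atom}. Rewrite as Atom → β Atom1 and Atom1 → α Atom1 | ε.

Expr → a a Expr1 | b a Expr1 | Atom Expr Expr1 | a Expr Expr Expr1; Atom → a Atom1 | b Atom1 | Expr Atom Atom1; Expr1 → b a Expr1 | ε; Atom1 → a b Atom1 | ε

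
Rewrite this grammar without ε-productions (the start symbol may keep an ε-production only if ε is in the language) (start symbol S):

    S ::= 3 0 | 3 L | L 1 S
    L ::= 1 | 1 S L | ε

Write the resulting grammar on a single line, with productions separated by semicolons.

Nullable set = {L}.
ε ∉ L(G), so no ε-production is kept.
Expand every rule over subsets of its nullable positions: S → 3 L gives 3 L | 3. S → L 1 S gives L 1 S | 1 S. L → 1 S L gives 1 S L | 1 S.

S ::= 3 0 | 3 L | 3 | L 1 S | 1 S; L ::= 1 | 1 S L | 1 S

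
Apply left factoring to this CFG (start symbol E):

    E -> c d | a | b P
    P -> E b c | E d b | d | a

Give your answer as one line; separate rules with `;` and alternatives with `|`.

E -> c d | a | b P; P -> d | a | E P'; P' -> b c | d b

P has alternatives sharing prefix 'E': factor to P → E P' with P' → b c | d b.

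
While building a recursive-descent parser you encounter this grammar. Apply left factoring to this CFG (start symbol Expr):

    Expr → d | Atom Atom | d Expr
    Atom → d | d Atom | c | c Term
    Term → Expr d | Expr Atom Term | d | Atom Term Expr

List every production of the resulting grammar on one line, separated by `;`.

Expr has alternatives sharing prefix 'd': factor to Expr → d Expr1 with Expr1 → ε | Expr.
Atom has alternatives sharing prefix 'd': factor to Atom → d Atom1 with Atom1 → ε | Atom.
Atom has alternatives sharing prefix 'c': factor to Atom → c Atom2 with Atom2 → ε | Term.
Term has alternatives sharing prefix 'Expr': factor to Term → Expr Term1 with Term1 → d | Atom Term.

Expr → Atom Atom | d Expr1; Atom → d Atom1 | c Atom2; Term → d | Atom Term Expr | Expr Term1; Expr1 → ε | Expr; Atom1 → ε | Atom; Atom2 → ε | Term; Term1 → d | Atom Term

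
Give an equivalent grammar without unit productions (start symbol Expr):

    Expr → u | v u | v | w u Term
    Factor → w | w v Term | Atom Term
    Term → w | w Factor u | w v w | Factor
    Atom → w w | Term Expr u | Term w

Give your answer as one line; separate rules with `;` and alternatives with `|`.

Unit pairs: Term ⇒* {Factor}.
For every A with A ⇒* B via unit rules, add B's non-unit alternatives to A; then delete every rule of the form X → Y.

Expr → u | v u | v | w u Term; Factor → w | w v Term | Atom Term; Term → w | w Factor u | w v w | w v Term | Atom Term; Atom → w w | Term Expr u | Term w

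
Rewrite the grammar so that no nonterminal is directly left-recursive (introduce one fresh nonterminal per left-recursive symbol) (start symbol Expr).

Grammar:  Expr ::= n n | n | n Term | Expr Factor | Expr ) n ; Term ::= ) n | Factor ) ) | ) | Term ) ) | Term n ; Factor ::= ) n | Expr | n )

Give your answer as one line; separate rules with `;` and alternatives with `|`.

Expr ::= n n Expr1 | n Expr1 | n Term Expr1; Term ::= ) n Term1 | Factor ) ) Term1 | ) Term1; Factor ::= ) n | Expr | n ); Expr1 ::= Factor Expr1 | ) n Expr1 | ε; Term1 ::= ) ) Term1 | n Term1 | ε

Left recursion appears on Expr, Term.
For Expr: α = {Factor, ) n}, β = {n n, n, n Term}. Rewrite as Expr → β Expr1 and Expr1 → α Expr1 | ε.
For Term: α = {) ), n}, β = {) n, Factor ) ), )}. Rewrite as Term → β Term1 and Term1 → α Term1 | ε.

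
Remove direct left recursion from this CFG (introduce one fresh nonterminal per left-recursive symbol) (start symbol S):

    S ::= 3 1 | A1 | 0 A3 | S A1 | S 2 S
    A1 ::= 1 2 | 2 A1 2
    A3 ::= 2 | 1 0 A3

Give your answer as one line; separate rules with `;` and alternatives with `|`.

S ::= 3 1 S' | A1 S' | 0 A3 S'; A1 ::= 1 2 | 2 A1 2; A3 ::= 2 | 1 0 A3; S' ::= A1 S' | 2 S S' | eps

S is directly left-recursive.
For S: α = {A1, 2 S}, β = {3 1, A1, 0 A3}. Rewrite as S → β S' and S' → α S' | ε.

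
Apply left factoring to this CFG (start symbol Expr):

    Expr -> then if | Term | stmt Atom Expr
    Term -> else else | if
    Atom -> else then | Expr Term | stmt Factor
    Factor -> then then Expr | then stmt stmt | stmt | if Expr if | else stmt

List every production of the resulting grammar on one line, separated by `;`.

Expr -> then if | Term | stmt Atom Expr; Term -> else else | if; Atom -> else then | Expr Term | stmt Factor; Factor -> stmt | if Expr if | else stmt | then Factor1; Factor1 -> then Expr | stmt stmt

Factor has alternatives sharing prefix 'then': factor to Factor → then Factor1 with Factor1 → then Expr | stmt stmt.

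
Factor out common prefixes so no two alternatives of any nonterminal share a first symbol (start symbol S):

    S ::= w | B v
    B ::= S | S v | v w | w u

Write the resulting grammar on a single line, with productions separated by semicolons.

B has alternatives sharing prefix 'S': factor to B → S B' with B' → ε | v.

S ::= w | B v; B ::= v w | w u | S B'; B' ::= ε | v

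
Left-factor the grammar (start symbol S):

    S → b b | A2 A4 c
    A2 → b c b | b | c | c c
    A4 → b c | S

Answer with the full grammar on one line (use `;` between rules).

A2 has alternatives sharing prefix 'b': factor to A2 → b A2' with A2' → c b | ε.
A2 has alternatives sharing prefix 'c': factor to A2 → c A2'' with A2'' → ε | c.

S → b b | A2 A4 c; A2 → b A2' | c A2''; A4 → b c | S; A2' → c b | ε; A2'' → ε | c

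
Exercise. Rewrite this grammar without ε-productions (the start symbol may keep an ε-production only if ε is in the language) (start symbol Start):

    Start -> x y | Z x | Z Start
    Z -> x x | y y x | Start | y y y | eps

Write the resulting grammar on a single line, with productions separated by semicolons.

Nullable set = {Z}.
ε ∉ L(G), so no ε-production is kept.
For each production, add variants omitting each subset of nullable occurrences: Start → Z x gives Z x | x.

Start -> x y | Z x | x | Z Start; Z -> x x | y y x | Start | y y y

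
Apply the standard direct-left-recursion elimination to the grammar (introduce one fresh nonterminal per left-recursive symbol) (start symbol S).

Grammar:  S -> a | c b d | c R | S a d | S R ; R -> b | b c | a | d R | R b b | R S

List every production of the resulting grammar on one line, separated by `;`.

S -> a S' | c b d S' | c R S'; R -> b R' | b c R' | a R' | d R R'; S' -> a d S' | R S' | ε; R' -> b b R' | S R' | ε

S, R are directly left-recursive.
For S: α = {a d, R}, β = {a, c b d, c R}. Rewrite as S → β S' and S' → α S' | ε.
For R: α = {b b, S}, β = {b, b c, a, d R}. Rewrite as R → β R' and R' → α R' | ε.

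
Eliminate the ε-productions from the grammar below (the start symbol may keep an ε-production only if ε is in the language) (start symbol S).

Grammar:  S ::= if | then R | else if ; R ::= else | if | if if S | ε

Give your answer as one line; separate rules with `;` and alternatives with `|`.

The nullable symbols are {R}.
ε ∉ L(G), so no ε-production is kept.
Add the nullable-subset variants: S → then R gives then R | then.

S ::= if | then R | then | else if; R ::= else | if | if if S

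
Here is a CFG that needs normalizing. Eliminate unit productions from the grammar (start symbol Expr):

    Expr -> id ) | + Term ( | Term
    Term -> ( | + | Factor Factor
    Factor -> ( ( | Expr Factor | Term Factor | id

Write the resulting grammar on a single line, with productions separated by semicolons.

Unit pairs: Expr ⇒* {Term}.
Replace each nonterminal's rules with the union of the non-unit rules of every nonterminal it unit-derives.

Expr -> ( | + | Factor Factor | id ) | + Term (; Term -> ( | + | Factor Factor; Factor -> ( ( | Expr Factor | Term Factor | id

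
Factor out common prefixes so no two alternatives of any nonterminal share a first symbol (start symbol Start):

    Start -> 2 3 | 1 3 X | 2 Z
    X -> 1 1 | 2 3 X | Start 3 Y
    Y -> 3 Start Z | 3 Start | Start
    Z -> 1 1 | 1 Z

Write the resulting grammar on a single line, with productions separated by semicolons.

Start has alternatives sharing prefix '2': factor to Start → 2 Start1 with Start1 → 3 | Z.
Y has alternatives sharing prefix '3 Start': factor to Y → 3 Start Y1 with Y1 → Z | ε.
Z has alternatives sharing prefix '1': factor to Z → 1 Z1 with Z1 → 1 | Z.

Start -> 1 3 X | 2 Start1; X -> 1 1 | 2 3 X | Start 3 Y; Y -> Start | 3 Start Y1; Z -> 1 Z1; Start1 -> 3 | Z; Y1 -> Z | ε; Z1 -> 1 | Z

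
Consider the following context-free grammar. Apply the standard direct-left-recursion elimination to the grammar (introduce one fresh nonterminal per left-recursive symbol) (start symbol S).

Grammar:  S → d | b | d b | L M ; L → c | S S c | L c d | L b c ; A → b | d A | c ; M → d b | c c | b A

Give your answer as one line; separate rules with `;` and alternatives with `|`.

Left recursion appears on L.
For L: α = {c d, b c}, β = {c, S S c}. Rewrite as L → β L' and L' → α L' | ε.

S → d | b | d b | L M; L → c L' | S S c L'; A → b | d A | c; M → d b | c c | b A; L' → c d L' | b c L' | epsilon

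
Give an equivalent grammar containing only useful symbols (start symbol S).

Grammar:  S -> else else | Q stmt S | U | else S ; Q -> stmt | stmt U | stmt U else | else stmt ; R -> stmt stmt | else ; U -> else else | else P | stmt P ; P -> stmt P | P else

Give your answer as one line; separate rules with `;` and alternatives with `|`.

Generating nonterminals: {Q, R, S, U}.
Reachable from S after that: {Q, S, U}.
Removed useless symbols: {P, R} and every production mentioning them.

S -> else else | Q stmt S | U | else S; Q -> stmt | stmt U | stmt U else | else stmt; U -> else else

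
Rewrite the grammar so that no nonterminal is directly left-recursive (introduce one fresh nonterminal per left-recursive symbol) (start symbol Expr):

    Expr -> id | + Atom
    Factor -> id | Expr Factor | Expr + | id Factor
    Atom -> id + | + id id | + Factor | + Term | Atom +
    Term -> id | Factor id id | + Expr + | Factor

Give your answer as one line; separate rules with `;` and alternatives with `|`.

Expr -> id | + Atom; Factor -> id | Expr Factor | Expr + | id Factor; Atom -> id + Atom1 | + id id Atom1 | + Factor Atom1 | + Term Atom1; Term -> id | Factor id id | + Expr + | Factor; Atom1 -> + Atom1 | eps

Atom is directly left-recursive.
For Atom: α = {+}, β = {id +, + id id, + Factor, + Term}. Rewrite as Atom → β Atom1 and Atom1 → α Atom1 | ε.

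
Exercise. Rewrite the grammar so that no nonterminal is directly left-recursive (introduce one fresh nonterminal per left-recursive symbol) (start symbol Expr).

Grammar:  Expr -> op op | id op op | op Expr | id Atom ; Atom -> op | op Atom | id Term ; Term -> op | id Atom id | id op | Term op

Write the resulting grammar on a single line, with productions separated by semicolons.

Expr -> op op | id op op | op Expr | id Atom; Atom -> op | op Atom | id Term; Term -> op Term1 | id Atom id Term1 | id op Term1; Term1 -> op Term1 | ε

Directly left-recursive nonterminal: Term.
For Term: α = {op}, β = {op, id Atom id, id op}. Rewrite as Term → β Term1 and Term1 → α Term1 | ε.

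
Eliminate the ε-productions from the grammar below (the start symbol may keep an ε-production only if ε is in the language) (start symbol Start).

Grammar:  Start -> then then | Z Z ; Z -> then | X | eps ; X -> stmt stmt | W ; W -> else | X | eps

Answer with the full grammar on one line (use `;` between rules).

Nullable nonterminals: {Start, W, X, Z}.
ε ∈ L(G) since Start is nullable, so keep Start → ε.
For each production, add variants omitting each subset of nullable occurrences: Start → Z Z gives Z Z | Z.

Start -> then then | Z Z | Z | eps; Z -> then | X; X -> stmt stmt | W; W -> else | X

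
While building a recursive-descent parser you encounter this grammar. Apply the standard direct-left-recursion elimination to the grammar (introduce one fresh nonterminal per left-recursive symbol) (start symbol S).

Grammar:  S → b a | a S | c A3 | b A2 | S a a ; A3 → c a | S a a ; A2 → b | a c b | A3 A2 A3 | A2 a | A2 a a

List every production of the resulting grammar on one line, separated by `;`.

S, A2 are directly left-recursive.
For S: α = {a a}, β = {b a, a S, c A3, b A2}. Rewrite as S → β S' and S' → α S' | ε.
For A2: α = {a, a a}, β = {b, a c b, A3 A2 A3}. Rewrite as A2 → β A2' and A2' → α A2' | ε.

S → b a S' | a S S' | c A3 S' | b A2 S'; A3 → c a | S a a; A2 → b A2' | a c b A2' | A3 A2 A3 A2'; S' → a a S' | ε; A2' → a A2' | a a A2' | ε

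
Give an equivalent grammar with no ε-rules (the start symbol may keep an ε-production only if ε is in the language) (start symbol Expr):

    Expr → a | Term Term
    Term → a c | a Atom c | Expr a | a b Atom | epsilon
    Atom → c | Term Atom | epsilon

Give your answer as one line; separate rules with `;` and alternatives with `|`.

Expr → a | Term Term | Term | epsilon; Term → a c | a Atom c | Expr a | a | a b Atom | a b; Atom → c | Term Atom | Term

The nullable symbols are {Atom, Expr, Term}.
ε ∈ L(G) since Expr is nullable, so keep Expr → ε.
Add the nullable-subset variants: Expr → Term Term gives Term Term | Term. Term → Expr a gives Expr a | a. Term → a b Atom gives a b Atom | a b. Atom → Term Atom gives Term Atom | Term.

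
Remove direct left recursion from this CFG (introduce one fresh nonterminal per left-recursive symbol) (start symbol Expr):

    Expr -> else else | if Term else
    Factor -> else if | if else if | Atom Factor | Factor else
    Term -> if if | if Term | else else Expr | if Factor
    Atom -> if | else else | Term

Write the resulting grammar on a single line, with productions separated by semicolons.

Factor is directly left-recursive.
For Factor: α = {else}, β = {else if, if else if, Atom Factor}. Rewrite as Factor → β Factor1 and Factor1 → α Factor1 | ε.

Expr -> else else | if Term else; Factor -> else if Factor1 | if else if Factor1 | Atom Factor Factor1; Term -> if if | if Term | else else Expr | if Factor; Atom -> if | else else | Term; Factor1 -> else Factor1 | ε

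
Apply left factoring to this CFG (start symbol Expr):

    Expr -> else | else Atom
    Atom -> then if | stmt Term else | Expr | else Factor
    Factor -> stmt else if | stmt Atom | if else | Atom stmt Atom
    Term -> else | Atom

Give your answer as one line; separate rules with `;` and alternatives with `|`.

Expr has alternatives sharing prefix 'else': factor to Expr → else Expr1 with Expr1 → ε | Atom.
Factor has alternatives sharing prefix 'stmt': factor to Factor → stmt Factor1 with Factor1 → else if | Atom.

Expr -> else Expr1; Atom -> then if | stmt Term else | Expr | else Factor; Factor -> if else | Atom stmt Atom | stmt Factor1; Term -> else | Atom; Expr1 -> ε | Atom; Factor1 -> else if | Atom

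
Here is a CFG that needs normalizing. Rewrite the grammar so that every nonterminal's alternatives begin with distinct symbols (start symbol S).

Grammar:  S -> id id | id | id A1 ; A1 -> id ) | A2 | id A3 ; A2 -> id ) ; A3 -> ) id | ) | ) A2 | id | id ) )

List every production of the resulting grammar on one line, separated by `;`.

S has alternatives sharing prefix 'id': factor to S → id S' with S' → id | ε | A1.
A1 has alternatives sharing prefix 'id': factor to A1 → id A1' with A1' → ) | A3.
A3 has alternatives sharing prefix ')': factor to A3 → ) A3' with A3' → id | ε | A2.
A3 has alternatives sharing prefix 'id': factor to A3 → id A3'' with A3'' → ε | ) ).

S -> id S'; A1 -> A2 | id A1'; A2 -> id ); A3 -> ) A3' | id A3''; S' -> id | ε | A1; A1' -> ) | A3; A3' -> id | ε | A2; A3'' -> ε | ) )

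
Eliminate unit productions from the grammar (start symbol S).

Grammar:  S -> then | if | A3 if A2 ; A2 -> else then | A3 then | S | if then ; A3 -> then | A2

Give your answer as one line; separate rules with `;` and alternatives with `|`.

S -> then | if | A3 if A2; A2 -> else then | A3 then | if then | then | if | A3 if A2; A3 -> else then | A3 then | if then | then | if | A3 if A2

Unit pairs: A2 ⇒* {S}; A3 ⇒* {A2, S}.
For each unit pair (A, B), copy every non-unit production of B to A, then drop all unit productions.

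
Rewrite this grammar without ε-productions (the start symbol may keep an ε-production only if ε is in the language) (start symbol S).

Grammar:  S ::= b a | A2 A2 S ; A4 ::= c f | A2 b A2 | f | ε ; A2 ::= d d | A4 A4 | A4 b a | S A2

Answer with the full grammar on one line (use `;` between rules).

Nullable set = {A2, A4}.
ε ∉ L(G), so no ε-production is kept.
Add the nullable-subset variants: S → A2 A2 S gives A2 A2 S | A2 S. A4 → A2 b A2 gives A2 b A2 | A2 b | b A2 | b. A2 → A4 A4 gives A4 A4 | A4. A2 → A4 b a gives A4 b a | b a.

S ::= b a | A2 A2 S | A2 S; A4 ::= c f | A2 b A2 | A2 b | b A2 | b | f; A2 ::= d d | A4 A4 | A4 | A4 b a | b a | S A2 | S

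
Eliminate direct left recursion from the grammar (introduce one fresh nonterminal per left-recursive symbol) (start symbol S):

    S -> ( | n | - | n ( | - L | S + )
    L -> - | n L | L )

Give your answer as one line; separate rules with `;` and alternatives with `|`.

S -> ( S' | n S' | - S' | n ( S' | - L S'; L -> - L' | n L L'; S' -> + ) S' | ε; L' -> ) L' | ε

Left recursion appears on S, L.
For S: α = {+ )}, β = {(, n, -, n (, - L}. Rewrite as S → β S' and S' → α S' | ε.
For L: α = {)}, β = {-, n L}. Rewrite as L → β L' and L' → α L' | ε.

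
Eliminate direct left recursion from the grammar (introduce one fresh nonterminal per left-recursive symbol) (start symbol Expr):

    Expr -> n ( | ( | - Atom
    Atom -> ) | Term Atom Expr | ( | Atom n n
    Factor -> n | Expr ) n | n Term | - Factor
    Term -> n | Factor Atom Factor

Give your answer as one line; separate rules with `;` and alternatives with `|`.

Expr -> n ( | ( | - Atom; Atom -> ) Atom1 | Term Atom Expr Atom1 | ( Atom1; Factor -> n | Expr ) n | n Term | - Factor; Term -> n | Factor Atom Factor; Atom1 -> n n Atom1 | ε

Left recursion appears on Atom.
For Atom: α = {n n}, β = {), Term Atom Expr, (}. Rewrite as Atom → β Atom1 and Atom1 → α Atom1 | ε.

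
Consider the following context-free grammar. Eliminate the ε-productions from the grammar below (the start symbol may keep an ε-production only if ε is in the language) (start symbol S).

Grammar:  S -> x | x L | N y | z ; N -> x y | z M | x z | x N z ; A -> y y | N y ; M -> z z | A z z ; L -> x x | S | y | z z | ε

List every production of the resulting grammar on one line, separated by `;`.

Nullable set = {L}.
ε ∉ L(G), so no ε-production is kept.

S -> x | x L | N y | z; N -> x y | z M | x z | x N z; A -> y y | N y; M -> z z | A z z; L -> x x | S | y | z z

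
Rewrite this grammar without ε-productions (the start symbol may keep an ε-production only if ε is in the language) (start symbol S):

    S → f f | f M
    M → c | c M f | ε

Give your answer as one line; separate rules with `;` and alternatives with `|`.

Nullable set = {M}.
ε ∉ L(G), so no ε-production is kept.
Add the nullable-subset variants: S → f M gives f M | f. M → c M f gives c M f | c f.

S → f f | f M | f; M → c | c M f | c f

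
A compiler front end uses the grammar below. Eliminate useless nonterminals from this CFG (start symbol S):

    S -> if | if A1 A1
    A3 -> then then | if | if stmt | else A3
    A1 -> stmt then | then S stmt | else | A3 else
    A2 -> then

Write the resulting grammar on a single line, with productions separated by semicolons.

Generating nonterminals: {A1, A2, A3, S}.
Reachable from S after that: {A1, A3, S}.
Removed useless symbols: {A2} and every production mentioning them.

S -> if | if A1 A1; A3 -> then then | if | if stmt | else A3; A1 -> stmt then | then S stmt | else | A3 else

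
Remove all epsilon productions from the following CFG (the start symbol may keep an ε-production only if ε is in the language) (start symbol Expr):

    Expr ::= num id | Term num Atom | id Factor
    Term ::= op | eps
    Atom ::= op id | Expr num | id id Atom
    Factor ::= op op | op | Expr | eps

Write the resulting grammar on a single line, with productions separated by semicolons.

Nullable nonterminals: {Factor, Term}.
ε ∉ L(G), so no ε-production is kept.
Expand every rule over subsets of its nullable positions: Expr → Term num Atom gives Term num Atom | num Atom. Expr → id Factor gives id Factor | id.

Expr ::= num id | Term num Atom | num Atom | id Factor | id; Term ::= op; Atom ::= op id | Expr num | id id Atom; Factor ::= op op | op | Expr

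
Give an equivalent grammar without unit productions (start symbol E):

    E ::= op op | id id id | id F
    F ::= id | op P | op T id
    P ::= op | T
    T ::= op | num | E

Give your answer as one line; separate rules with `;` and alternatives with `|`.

E ::= op op | id id id | id F; F ::= id | op P | op T id; P ::= op op | id id id | id F | op | num; T ::= op op | id id id | id F | op | num

Unit pairs: P ⇒* {E, T}; T ⇒* {E}.
For each unit pair (A, B), copy every non-unit production of B to A, then drop all unit productions.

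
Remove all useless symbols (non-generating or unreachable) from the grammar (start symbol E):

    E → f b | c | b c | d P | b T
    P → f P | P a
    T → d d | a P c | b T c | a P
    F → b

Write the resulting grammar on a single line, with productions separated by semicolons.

Generating nonterminals: {E, F, T}.
Reachable from E after that: {E, T}.
Removed useless symbols: {F, P} and every production mentioning them.

E → f b | c | b c | b T; T → d d | b T c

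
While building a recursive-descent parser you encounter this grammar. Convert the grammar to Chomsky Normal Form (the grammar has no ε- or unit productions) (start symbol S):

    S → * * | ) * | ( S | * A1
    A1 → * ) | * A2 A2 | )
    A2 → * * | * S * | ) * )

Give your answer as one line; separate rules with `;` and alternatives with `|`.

S → X1 X1 | X2 X1 | X3 S | X1 A1; A1 → X1 X2 | X1 Y1 | ); A2 → X1 X1 | X1 Y2 | X2 Y3; X1 → *; X2 → ); X3 → (; Y1 → A2 A2; Y2 → S X1; Y3 → X1 X2

Introduce a nonterminal for each terminal appearing in a rule of length ≥ 2: X1 → *, X2 → ), X3 → (.
Binarize each right-hand side of length ≥ 3 by chaining fresh nonterminals (Y1, Y2, …): affected rules were A1 → X1 A2 A2; A2 → X1 S X1; A2 → X2 X1 X2.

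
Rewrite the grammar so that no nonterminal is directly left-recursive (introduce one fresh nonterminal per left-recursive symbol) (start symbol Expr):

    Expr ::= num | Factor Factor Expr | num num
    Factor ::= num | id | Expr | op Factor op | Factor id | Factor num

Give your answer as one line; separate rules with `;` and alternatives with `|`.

Expr ::= num | Factor Factor Expr | num num; Factor ::= num Factor1 | id Factor1 | Expr Factor1 | op Factor op Factor1; Factor1 ::= id Factor1 | num Factor1 | ε

Directly left-recursive nonterminal: Factor.
For Factor: α = {id, num}, β = {num, id, Expr, op Factor op}. Rewrite as Factor → β Factor1 and Factor1 → α Factor1 | ε.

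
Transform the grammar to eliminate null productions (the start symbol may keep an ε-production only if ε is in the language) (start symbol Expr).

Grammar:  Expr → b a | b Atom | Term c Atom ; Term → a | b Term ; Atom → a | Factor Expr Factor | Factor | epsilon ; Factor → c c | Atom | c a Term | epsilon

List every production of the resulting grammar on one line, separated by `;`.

Nullable set = {Atom, Factor}.
ε ∉ L(G), so no ε-production is kept.
For each production, add variants omitting each subset of nullable occurrences: Expr → b Atom gives b Atom | b. Expr → Term c Atom gives Term c Atom | Term c. Atom → Factor Expr Factor gives Factor Expr Factor | Factor Expr | Expr Factor | Expr.

Expr → b a | b Atom | b | Term c Atom | Term c; Term → a | b Term; Atom → a | Factor Expr Factor | Factor Expr | Expr Factor | Expr | Factor; Factor → c c | Atom | c a Term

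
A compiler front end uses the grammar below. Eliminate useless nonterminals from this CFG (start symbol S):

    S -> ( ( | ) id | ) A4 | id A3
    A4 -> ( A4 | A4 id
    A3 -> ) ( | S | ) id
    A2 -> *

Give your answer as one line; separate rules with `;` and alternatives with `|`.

S -> ( ( | ) id | id A3; A3 -> ) ( | S | ) id

Generating nonterminals: {A2, A3, S}.
Reachable from S after that: {A3, S}.
Removed useless symbols: {A2, A4} and every production mentioning them.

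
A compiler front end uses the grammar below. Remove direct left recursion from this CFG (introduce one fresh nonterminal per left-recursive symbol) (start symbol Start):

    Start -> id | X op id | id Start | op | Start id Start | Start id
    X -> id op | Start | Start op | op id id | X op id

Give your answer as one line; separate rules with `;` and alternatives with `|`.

Directly left-recursive nonterminals: Start, X.
For Start: α = {id Start, id}, β = {id, X op id, id Start, op}. Rewrite as Start → β Start1 and Start1 → α Start1 | ε.
For X: α = {op id}, β = {id op, Start, Start op, op id id}. Rewrite as X → β X1 and X1 → α X1 | ε.

Start -> id Start1 | X op id Start1 | id Start Start1 | op Start1; X -> id op X1 | Start X1 | Start op X1 | op id id X1; Start1 -> id Start Start1 | id Start1 | ε; X1 -> op id X1 | ε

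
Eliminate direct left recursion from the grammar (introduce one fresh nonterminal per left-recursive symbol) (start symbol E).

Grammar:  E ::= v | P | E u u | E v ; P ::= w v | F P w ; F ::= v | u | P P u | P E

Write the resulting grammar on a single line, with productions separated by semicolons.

E ::= v E' | P E'; P ::= w v | F P w; F ::= v | u | P P u | P E; E' ::= u u E' | v E' | ε

E is directly left-recursive.
For E: α = {u u, v}, β = {v, P}. Rewrite as E → β E' and E' → α E' | ε.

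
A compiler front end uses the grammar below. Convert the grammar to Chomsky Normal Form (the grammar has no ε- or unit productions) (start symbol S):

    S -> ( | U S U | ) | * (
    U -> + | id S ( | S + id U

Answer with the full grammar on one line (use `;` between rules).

S -> ( | U Y1 | ) | X1 X2; U -> + | X3 Y2 | S Y3; X1 -> *; X2 -> (; X3 -> id; X4 -> +; Y1 -> S U; Y2 -> S X2; Y3 -> X4 Y4; Y4 -> X3 U

Introduce a nonterminal for each terminal appearing in a rule of length ≥ 2: X1 → *, X2 → (, X3 → id, X4 → +.
Binarize each right-hand side of length ≥ 3 by chaining fresh nonterminals (Y1, Y2, …): affected rules were S → U S U; U → X3 S X2; U → S X4 X3 U.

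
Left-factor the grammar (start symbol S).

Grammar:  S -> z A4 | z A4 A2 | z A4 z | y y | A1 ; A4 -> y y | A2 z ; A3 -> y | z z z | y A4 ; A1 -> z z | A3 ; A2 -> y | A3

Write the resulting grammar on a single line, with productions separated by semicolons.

S -> y y | A1 | z A4 S'; A4 -> y y | A2 z; A3 -> z z z | y A3'; A1 -> z z | A3; A2 -> y | A3; S' -> epsilon | A2 | z; A3' -> epsilon | A4

S has alternatives sharing prefix 'z A4': factor to S → z A4 S' with S' → ε | A2 | z.
A3 has alternatives sharing prefix 'y': factor to A3 → y A3' with A3' → ε | A4.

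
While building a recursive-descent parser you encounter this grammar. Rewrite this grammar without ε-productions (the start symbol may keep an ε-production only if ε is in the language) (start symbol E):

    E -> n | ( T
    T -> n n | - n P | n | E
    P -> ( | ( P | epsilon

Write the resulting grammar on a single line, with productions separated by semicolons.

E -> n | ( T; T -> n n | - n P | - n | n | E; P -> ( | ( P

The nullable symbols are {P}.
ε ∉ L(G), so no ε-production is kept.
For each production, add variants omitting each subset of nullable occurrences: T → - n P gives - n P | - n.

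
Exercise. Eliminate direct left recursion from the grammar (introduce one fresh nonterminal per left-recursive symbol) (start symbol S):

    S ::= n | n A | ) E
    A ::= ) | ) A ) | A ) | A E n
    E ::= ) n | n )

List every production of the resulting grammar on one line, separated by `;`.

Directly left-recursive nonterminal: A.
For A: α = {), E n}, β = {), ) A )}. Rewrite as A → β A' and A' → α A' | ε.

S ::= n | n A | ) E; A ::= ) A' | ) A ) A'; E ::= ) n | n ); A' ::= ) A' | E n A' | ε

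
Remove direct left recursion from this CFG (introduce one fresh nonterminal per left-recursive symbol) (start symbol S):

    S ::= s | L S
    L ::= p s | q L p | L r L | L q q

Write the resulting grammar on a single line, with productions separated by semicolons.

Directly left-recursive nonterminal: L.
For L: α = {r L, q q}, β = {p s, q L p}. Rewrite as L → β L' and L' → α L' | ε.

S ::= s | L S; L ::= p s L' | q L p L'; L' ::= r L L' | q q L' | ε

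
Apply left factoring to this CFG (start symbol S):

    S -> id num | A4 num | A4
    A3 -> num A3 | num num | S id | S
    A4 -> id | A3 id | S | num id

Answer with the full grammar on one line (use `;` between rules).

S -> id num | A4 S'; A3 -> num A3' | S A3''; A4 -> id | A3 id | S | num id; S' -> num | epsilon; A3' -> A3 | num; A3'' -> id | epsilon

S has alternatives sharing prefix 'A4': factor to S → A4 S' with S' → num | ε.
A3 has alternatives sharing prefix 'num': factor to A3 → num A3' with A3' → A3 | num.
A3 has alternatives sharing prefix 'S': factor to A3 → S A3'' with A3'' → id | ε.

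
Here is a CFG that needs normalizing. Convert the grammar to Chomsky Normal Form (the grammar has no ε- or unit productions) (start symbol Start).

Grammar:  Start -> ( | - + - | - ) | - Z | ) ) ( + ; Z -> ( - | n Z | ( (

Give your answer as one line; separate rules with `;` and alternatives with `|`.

Start -> ( | X1 Y1 | X1 X3 | X1 Z | X3 Y2; Z -> X4 X1 | X5 Z | X4 X4; X1 -> -; X2 -> +; X3 -> ); X4 -> (; X5 -> n; Y1 -> X2 X1; Y2 -> X3 Y3; Y3 -> X4 X2

Introduce a nonterminal for each terminal appearing in a rule of length ≥ 2: X1 → -, X2 → +, X3 → ), X4 → (, X5 → n.
Binarize each right-hand side of length ≥ 3 by chaining fresh nonterminals (Y1, Y2, …): affected rules were Start → X1 X2 X1; Start → X3 X3 X4 X2.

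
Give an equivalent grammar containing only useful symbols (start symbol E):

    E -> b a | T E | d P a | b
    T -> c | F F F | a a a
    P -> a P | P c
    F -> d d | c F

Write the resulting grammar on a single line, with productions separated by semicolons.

Generating nonterminals: {E, F, T}.
Reachable from E after that: {E, F, T}.
Removed useless symbols: {P} and every production mentioning them.

E -> b a | T E | b; T -> c | F F F | a a a; F -> d d | c F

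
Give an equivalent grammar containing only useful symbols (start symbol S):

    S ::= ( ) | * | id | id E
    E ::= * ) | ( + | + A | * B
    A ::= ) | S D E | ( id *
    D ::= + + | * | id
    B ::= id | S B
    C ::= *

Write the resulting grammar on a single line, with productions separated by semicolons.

Generating nonterminals: {A, B, C, D, E, S}.
Reachable from S after that: {A, B, D, E, S}.
Removed useless symbols: {C} and every production mentioning them.

S ::= ( ) | * | id | id E; E ::= * ) | ( + | + A | * B; A ::= ) | S D E | ( id *; D ::= + + | * | id; B ::= id | S B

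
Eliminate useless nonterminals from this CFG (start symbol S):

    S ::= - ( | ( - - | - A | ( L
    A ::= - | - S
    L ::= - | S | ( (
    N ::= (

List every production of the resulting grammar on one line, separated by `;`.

Generating nonterminals: {A, L, N, S}.
Reachable from S after that: {A, L, S}.
Removed useless symbols: {N} and every production mentioning them.

S ::= - ( | ( - - | - A | ( L; A ::= - | - S; L ::= - | S | ( (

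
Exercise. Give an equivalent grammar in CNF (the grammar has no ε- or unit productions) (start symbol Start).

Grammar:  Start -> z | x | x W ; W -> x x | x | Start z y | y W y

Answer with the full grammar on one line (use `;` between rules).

Start -> z | x | X1 W; W -> X1 X1 | x | Start Y1 | X3 Y2; X1 -> x; X2 -> z; X3 -> y; Y1 -> X2 X3; Y2 -> W X3

Introduce a nonterminal for each terminal appearing in a rule of length ≥ 2: X1 → x, X2 → z, X3 → y.
Binarize each right-hand side of length ≥ 3 by chaining fresh nonterminals (Y1, Y2, …): affected rules were W → Start X2 X3; W → X3 W X3.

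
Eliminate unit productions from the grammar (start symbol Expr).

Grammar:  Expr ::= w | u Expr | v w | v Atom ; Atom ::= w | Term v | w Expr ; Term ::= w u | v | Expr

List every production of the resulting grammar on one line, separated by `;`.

Expr ::= w | u Expr | v w | v Atom; Atom ::= w | Term v | w Expr; Term ::= w u | v | w | u Expr | v w | v Atom

Unit pairs: Term ⇒* {Expr}.
For every A with A ⇒* B via unit rules, add B's non-unit alternatives to A; then delete every rule of the form X → Y.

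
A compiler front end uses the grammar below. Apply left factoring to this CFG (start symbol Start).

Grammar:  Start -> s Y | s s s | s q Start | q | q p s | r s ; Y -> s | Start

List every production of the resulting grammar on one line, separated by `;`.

Start has alternatives sharing prefix 's': factor to Start → s Start1 with Start1 → Y | s s | q Start.
Start has alternatives sharing prefix 'q': factor to Start → q Start2 with Start2 → ε | p s.

Start -> r s | s Start1 | q Start2; Y -> s | Start; Start1 -> Y | s s | q Start; Start2 -> ε | p s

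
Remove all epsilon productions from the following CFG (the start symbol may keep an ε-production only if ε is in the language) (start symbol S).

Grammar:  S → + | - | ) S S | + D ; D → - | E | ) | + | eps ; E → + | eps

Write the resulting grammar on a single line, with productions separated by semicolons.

The nullable symbols are {D, E}.
ε ∉ L(G), so no ε-production is kept.

S → + | - | ) S S | + D; D → - | E | ) | +; E → +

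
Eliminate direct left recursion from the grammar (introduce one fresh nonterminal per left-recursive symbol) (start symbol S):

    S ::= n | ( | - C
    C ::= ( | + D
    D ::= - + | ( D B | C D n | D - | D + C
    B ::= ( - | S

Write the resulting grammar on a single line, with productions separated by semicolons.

S ::= n | ( | - C; C ::= ( | + D; D ::= - + D' | ( D B D' | C D n D'; B ::= ( - | S; D' ::= - D' | + C D' | ε

Directly left-recursive nonterminal: D.
For D: α = {-, + C}, β = {- +, ( D B, C D n}. Rewrite as D → β D' and D' → α D' | ε.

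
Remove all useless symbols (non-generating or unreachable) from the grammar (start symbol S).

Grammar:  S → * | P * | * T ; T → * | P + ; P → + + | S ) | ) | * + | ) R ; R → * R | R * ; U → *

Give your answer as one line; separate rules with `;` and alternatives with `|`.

S → * | P * | * T; T → * | P +; P → + + | S ) | ) | * +

Generating nonterminals: {P, S, T, U}.
Reachable from S after that: {P, S, T}.
Removed useless symbols: {R, U} and every production mentioning them.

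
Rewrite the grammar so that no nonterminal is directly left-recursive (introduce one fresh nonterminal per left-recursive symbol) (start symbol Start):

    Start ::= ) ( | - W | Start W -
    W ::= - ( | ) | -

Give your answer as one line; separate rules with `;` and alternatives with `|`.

Start is directly left-recursive.
For Start: α = {W -}, β = {) (, - W}. Rewrite as Start → β Start1 and Start1 → α Start1 | ε.

Start ::= ) ( Start1 | - W Start1; W ::= - ( | ) | -; Start1 ::= W - Start1 | ε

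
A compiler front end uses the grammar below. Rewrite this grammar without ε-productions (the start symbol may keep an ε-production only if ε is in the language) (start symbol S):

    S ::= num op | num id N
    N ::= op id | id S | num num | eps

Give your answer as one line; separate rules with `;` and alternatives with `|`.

Nullable nonterminals: {N}.
ε ∉ L(G), so no ε-production is kept.
Add the nullable-subset variants: S → num id N gives num id N | num id.

S ::= num op | num id N | num id; N ::= op id | id S | num num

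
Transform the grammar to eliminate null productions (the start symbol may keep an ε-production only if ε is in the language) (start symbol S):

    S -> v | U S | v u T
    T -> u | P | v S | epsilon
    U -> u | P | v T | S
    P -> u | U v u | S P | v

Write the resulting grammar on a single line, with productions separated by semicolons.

Nullable set = {T}.
ε ∉ L(G), so no ε-production is kept.
For each production, add variants omitting each subset of nullable occurrences: S → v u T gives v u T | v u. U → v T gives v T | v.

S -> v | U S | v u T | v u; T -> u | P | v S; U -> u | P | v T | v | S; P -> u | U v u | S P | v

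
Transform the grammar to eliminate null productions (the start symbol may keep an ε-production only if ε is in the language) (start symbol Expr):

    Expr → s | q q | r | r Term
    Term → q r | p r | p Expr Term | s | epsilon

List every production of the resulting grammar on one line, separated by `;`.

Nullable set = {Term}.
ε ∉ L(G), so no ε-production is kept.
Add the nullable-subset variants: Term → p Expr Term gives p Expr Term | p Expr.

Expr → s | q q | r | r Term; Term → q r | p r | p Expr Term | p Expr | s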